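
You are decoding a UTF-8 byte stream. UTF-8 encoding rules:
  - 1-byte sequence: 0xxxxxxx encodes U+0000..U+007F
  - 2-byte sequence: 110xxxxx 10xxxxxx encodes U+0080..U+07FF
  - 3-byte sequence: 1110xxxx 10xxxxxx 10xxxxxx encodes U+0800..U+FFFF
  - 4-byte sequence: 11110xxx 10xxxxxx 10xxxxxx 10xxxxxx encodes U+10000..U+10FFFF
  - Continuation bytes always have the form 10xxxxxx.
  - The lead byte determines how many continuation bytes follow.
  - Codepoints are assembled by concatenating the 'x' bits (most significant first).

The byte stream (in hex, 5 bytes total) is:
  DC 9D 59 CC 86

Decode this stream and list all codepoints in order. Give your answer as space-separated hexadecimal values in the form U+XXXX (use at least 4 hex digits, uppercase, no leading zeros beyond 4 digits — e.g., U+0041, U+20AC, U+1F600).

Byte[0]=DC: 2-byte lead, need 1 cont bytes. acc=0x1C
Byte[1]=9D: continuation. acc=(acc<<6)|0x1D=0x71D
Completed: cp=U+071D (starts at byte 0)
Byte[2]=59: 1-byte ASCII. cp=U+0059
Byte[3]=CC: 2-byte lead, need 1 cont bytes. acc=0xC
Byte[4]=86: continuation. acc=(acc<<6)|0x06=0x306
Completed: cp=U+0306 (starts at byte 3)

Answer: U+071D U+0059 U+0306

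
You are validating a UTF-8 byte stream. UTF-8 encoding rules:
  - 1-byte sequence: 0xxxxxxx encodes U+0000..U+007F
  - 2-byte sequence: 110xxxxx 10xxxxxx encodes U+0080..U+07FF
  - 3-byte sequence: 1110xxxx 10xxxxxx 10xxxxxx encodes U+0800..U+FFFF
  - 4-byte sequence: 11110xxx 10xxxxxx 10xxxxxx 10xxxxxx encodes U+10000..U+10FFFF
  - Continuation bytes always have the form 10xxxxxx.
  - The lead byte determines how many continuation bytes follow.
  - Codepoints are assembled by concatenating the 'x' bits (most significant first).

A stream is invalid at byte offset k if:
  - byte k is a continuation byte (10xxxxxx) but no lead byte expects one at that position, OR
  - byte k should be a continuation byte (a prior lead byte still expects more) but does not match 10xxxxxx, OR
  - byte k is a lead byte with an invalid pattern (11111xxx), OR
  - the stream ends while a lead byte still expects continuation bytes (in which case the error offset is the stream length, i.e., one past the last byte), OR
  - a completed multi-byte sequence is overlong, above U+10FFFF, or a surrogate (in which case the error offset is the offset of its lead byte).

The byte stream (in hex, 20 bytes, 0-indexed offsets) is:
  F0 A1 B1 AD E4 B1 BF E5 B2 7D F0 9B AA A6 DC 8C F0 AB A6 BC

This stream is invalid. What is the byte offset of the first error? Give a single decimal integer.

Answer: 9

Derivation:
Byte[0]=F0: 4-byte lead, need 3 cont bytes. acc=0x0
Byte[1]=A1: continuation. acc=(acc<<6)|0x21=0x21
Byte[2]=B1: continuation. acc=(acc<<6)|0x31=0x871
Byte[3]=AD: continuation. acc=(acc<<6)|0x2D=0x21C6D
Completed: cp=U+21C6D (starts at byte 0)
Byte[4]=E4: 3-byte lead, need 2 cont bytes. acc=0x4
Byte[5]=B1: continuation. acc=(acc<<6)|0x31=0x131
Byte[6]=BF: continuation. acc=(acc<<6)|0x3F=0x4C7F
Completed: cp=U+4C7F (starts at byte 4)
Byte[7]=E5: 3-byte lead, need 2 cont bytes. acc=0x5
Byte[8]=B2: continuation. acc=(acc<<6)|0x32=0x172
Byte[9]=7D: expected 10xxxxxx continuation. INVALID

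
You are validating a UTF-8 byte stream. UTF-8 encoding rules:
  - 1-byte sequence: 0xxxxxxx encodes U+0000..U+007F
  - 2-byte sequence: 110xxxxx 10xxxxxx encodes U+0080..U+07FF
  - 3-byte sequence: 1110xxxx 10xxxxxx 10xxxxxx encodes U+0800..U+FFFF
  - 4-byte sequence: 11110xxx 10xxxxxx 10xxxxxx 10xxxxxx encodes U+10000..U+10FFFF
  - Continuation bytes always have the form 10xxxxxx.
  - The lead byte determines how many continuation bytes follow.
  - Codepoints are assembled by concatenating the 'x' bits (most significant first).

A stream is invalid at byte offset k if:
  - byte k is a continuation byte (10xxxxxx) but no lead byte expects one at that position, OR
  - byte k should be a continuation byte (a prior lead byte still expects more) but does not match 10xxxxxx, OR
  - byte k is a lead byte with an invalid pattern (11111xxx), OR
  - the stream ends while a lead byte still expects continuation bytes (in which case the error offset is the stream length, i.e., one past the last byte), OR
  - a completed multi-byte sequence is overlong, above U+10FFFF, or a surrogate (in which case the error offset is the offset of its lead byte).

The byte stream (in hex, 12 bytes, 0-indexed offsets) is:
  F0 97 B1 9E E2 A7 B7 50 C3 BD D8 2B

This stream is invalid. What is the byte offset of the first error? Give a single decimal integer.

Byte[0]=F0: 4-byte lead, need 3 cont bytes. acc=0x0
Byte[1]=97: continuation. acc=(acc<<6)|0x17=0x17
Byte[2]=B1: continuation. acc=(acc<<6)|0x31=0x5F1
Byte[3]=9E: continuation. acc=(acc<<6)|0x1E=0x17C5E
Completed: cp=U+17C5E (starts at byte 0)
Byte[4]=E2: 3-byte lead, need 2 cont bytes. acc=0x2
Byte[5]=A7: continuation. acc=(acc<<6)|0x27=0xA7
Byte[6]=B7: continuation. acc=(acc<<6)|0x37=0x29F7
Completed: cp=U+29F7 (starts at byte 4)
Byte[7]=50: 1-byte ASCII. cp=U+0050
Byte[8]=C3: 2-byte lead, need 1 cont bytes. acc=0x3
Byte[9]=BD: continuation. acc=(acc<<6)|0x3D=0xFD
Completed: cp=U+00FD (starts at byte 8)
Byte[10]=D8: 2-byte lead, need 1 cont bytes. acc=0x18
Byte[11]=2B: expected 10xxxxxx continuation. INVALID

Answer: 11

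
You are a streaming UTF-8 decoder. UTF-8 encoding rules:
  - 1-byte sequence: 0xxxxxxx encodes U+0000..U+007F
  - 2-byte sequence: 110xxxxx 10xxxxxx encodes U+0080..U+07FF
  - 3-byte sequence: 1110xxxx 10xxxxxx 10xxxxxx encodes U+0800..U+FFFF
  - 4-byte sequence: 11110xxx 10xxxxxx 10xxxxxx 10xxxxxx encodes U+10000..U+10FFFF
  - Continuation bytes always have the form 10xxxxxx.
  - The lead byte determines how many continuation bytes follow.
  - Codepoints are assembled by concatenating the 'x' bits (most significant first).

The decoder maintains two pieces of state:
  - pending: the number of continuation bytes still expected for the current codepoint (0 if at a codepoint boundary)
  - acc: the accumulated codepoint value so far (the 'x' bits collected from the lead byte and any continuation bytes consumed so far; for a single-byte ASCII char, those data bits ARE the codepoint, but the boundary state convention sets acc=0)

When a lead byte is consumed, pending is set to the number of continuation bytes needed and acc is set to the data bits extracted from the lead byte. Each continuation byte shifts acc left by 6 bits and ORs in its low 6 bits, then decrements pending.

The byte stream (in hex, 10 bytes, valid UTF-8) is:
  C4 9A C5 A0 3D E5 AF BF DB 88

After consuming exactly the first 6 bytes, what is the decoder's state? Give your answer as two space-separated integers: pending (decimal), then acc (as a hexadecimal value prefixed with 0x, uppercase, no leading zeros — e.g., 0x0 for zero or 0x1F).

Answer: 2 0x5

Derivation:
Byte[0]=C4: 2-byte lead. pending=1, acc=0x4
Byte[1]=9A: continuation. acc=(acc<<6)|0x1A=0x11A, pending=0
Byte[2]=C5: 2-byte lead. pending=1, acc=0x5
Byte[3]=A0: continuation. acc=(acc<<6)|0x20=0x160, pending=0
Byte[4]=3D: 1-byte. pending=0, acc=0x0
Byte[5]=E5: 3-byte lead. pending=2, acc=0x5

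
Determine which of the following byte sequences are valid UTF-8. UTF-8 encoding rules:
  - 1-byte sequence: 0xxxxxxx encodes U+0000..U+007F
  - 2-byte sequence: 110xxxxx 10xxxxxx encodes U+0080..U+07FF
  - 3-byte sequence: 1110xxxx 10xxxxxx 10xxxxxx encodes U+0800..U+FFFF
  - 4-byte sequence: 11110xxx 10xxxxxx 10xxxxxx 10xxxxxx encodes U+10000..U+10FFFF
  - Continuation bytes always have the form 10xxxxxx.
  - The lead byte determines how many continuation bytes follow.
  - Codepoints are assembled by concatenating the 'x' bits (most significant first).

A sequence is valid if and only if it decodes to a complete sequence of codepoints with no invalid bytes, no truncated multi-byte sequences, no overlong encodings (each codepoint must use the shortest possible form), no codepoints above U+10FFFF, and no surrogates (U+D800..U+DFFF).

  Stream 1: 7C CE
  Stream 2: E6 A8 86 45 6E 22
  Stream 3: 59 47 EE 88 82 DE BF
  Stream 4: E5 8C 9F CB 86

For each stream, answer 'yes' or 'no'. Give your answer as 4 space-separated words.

Stream 1: error at byte offset 2. INVALID
Stream 2: decodes cleanly. VALID
Stream 3: decodes cleanly. VALID
Stream 4: decodes cleanly. VALID

Answer: no yes yes yes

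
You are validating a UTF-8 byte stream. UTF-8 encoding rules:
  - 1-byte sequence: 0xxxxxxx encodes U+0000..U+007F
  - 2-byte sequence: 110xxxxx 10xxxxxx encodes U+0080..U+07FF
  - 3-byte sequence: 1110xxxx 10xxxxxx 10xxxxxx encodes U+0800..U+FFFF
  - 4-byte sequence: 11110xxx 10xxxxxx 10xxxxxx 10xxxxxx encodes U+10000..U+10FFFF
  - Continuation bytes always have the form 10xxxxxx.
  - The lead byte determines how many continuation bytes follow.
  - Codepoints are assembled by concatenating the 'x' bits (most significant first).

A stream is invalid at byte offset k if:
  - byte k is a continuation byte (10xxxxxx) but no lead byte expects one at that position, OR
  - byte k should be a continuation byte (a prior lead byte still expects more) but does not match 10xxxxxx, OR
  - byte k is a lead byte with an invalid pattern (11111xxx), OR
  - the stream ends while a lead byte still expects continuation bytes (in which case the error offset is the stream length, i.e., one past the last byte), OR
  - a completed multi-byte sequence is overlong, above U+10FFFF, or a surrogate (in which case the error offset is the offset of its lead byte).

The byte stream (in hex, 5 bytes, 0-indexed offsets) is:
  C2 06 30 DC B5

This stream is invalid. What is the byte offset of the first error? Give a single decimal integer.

Answer: 1

Derivation:
Byte[0]=C2: 2-byte lead, need 1 cont bytes. acc=0x2
Byte[1]=06: expected 10xxxxxx continuation. INVALID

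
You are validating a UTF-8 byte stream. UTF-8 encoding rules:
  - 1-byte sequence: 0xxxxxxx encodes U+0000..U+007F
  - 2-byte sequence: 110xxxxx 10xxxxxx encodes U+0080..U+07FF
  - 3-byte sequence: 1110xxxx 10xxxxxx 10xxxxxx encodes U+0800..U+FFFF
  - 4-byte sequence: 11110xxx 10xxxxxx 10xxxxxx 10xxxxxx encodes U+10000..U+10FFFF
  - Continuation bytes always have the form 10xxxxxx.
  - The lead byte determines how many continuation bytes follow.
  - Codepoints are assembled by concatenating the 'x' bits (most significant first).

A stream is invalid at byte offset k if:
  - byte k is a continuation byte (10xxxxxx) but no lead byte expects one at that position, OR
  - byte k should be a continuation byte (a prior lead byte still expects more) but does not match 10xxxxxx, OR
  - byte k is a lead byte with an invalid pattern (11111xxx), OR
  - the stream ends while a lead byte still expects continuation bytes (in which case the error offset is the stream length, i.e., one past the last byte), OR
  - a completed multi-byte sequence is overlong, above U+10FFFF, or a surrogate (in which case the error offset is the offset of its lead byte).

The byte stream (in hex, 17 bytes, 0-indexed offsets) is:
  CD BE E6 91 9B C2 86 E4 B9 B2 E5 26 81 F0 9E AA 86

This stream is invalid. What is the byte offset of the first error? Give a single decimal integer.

Byte[0]=CD: 2-byte lead, need 1 cont bytes. acc=0xD
Byte[1]=BE: continuation. acc=(acc<<6)|0x3E=0x37E
Completed: cp=U+037E (starts at byte 0)
Byte[2]=E6: 3-byte lead, need 2 cont bytes. acc=0x6
Byte[3]=91: continuation. acc=(acc<<6)|0x11=0x191
Byte[4]=9B: continuation. acc=(acc<<6)|0x1B=0x645B
Completed: cp=U+645B (starts at byte 2)
Byte[5]=C2: 2-byte lead, need 1 cont bytes. acc=0x2
Byte[6]=86: continuation. acc=(acc<<6)|0x06=0x86
Completed: cp=U+0086 (starts at byte 5)
Byte[7]=E4: 3-byte lead, need 2 cont bytes. acc=0x4
Byte[8]=B9: continuation. acc=(acc<<6)|0x39=0x139
Byte[9]=B2: continuation. acc=(acc<<6)|0x32=0x4E72
Completed: cp=U+4E72 (starts at byte 7)
Byte[10]=E5: 3-byte lead, need 2 cont bytes. acc=0x5
Byte[11]=26: expected 10xxxxxx continuation. INVALID

Answer: 11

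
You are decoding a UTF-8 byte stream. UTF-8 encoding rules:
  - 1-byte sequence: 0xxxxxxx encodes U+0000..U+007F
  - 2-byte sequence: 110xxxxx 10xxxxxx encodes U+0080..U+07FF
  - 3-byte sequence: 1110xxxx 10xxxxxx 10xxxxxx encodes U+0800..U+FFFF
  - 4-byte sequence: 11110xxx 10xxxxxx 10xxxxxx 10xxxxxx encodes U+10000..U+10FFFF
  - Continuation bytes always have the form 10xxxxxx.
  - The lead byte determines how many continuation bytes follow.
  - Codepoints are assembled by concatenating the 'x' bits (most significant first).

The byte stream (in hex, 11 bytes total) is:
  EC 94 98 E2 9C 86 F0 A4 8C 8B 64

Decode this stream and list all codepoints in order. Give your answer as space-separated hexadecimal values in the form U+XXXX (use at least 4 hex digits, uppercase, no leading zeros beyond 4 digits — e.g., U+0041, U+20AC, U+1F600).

Answer: U+C518 U+2706 U+2430B U+0064

Derivation:
Byte[0]=EC: 3-byte lead, need 2 cont bytes. acc=0xC
Byte[1]=94: continuation. acc=(acc<<6)|0x14=0x314
Byte[2]=98: continuation. acc=(acc<<6)|0x18=0xC518
Completed: cp=U+C518 (starts at byte 0)
Byte[3]=E2: 3-byte lead, need 2 cont bytes. acc=0x2
Byte[4]=9C: continuation. acc=(acc<<6)|0x1C=0x9C
Byte[5]=86: continuation. acc=(acc<<6)|0x06=0x2706
Completed: cp=U+2706 (starts at byte 3)
Byte[6]=F0: 4-byte lead, need 3 cont bytes. acc=0x0
Byte[7]=A4: continuation. acc=(acc<<6)|0x24=0x24
Byte[8]=8C: continuation. acc=(acc<<6)|0x0C=0x90C
Byte[9]=8B: continuation. acc=(acc<<6)|0x0B=0x2430B
Completed: cp=U+2430B (starts at byte 6)
Byte[10]=64: 1-byte ASCII. cp=U+0064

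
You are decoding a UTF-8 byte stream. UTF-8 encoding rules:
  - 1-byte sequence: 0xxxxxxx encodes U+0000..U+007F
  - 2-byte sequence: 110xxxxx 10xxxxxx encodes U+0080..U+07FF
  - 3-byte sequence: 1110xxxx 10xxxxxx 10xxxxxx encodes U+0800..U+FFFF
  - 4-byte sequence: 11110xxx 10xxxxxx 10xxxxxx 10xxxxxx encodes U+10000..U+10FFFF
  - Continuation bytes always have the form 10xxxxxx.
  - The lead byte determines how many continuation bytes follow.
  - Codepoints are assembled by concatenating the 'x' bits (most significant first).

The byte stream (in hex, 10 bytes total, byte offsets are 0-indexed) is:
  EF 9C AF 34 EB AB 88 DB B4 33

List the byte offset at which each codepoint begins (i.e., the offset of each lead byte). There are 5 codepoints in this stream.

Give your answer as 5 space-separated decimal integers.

Byte[0]=EF: 3-byte lead, need 2 cont bytes. acc=0xF
Byte[1]=9C: continuation. acc=(acc<<6)|0x1C=0x3DC
Byte[2]=AF: continuation. acc=(acc<<6)|0x2F=0xF72F
Completed: cp=U+F72F (starts at byte 0)
Byte[3]=34: 1-byte ASCII. cp=U+0034
Byte[4]=EB: 3-byte lead, need 2 cont bytes. acc=0xB
Byte[5]=AB: continuation. acc=(acc<<6)|0x2B=0x2EB
Byte[6]=88: continuation. acc=(acc<<6)|0x08=0xBAC8
Completed: cp=U+BAC8 (starts at byte 4)
Byte[7]=DB: 2-byte lead, need 1 cont bytes. acc=0x1B
Byte[8]=B4: continuation. acc=(acc<<6)|0x34=0x6F4
Completed: cp=U+06F4 (starts at byte 7)
Byte[9]=33: 1-byte ASCII. cp=U+0033

Answer: 0 3 4 7 9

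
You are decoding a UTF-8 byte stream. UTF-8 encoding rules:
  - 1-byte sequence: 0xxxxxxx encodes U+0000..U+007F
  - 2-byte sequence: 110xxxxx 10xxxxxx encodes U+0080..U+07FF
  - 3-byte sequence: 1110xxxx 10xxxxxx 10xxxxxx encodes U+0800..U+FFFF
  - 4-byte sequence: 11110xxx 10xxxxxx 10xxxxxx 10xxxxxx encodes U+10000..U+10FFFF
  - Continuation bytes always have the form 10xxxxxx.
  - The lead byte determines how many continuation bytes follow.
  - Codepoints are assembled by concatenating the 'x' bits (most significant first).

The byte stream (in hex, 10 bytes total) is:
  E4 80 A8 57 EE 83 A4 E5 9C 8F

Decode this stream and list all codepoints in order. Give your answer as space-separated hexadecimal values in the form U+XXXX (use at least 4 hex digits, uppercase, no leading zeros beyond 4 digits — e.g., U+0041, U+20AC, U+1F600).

Answer: U+4028 U+0057 U+E0E4 U+570F

Derivation:
Byte[0]=E4: 3-byte lead, need 2 cont bytes. acc=0x4
Byte[1]=80: continuation. acc=(acc<<6)|0x00=0x100
Byte[2]=A8: continuation. acc=(acc<<6)|0x28=0x4028
Completed: cp=U+4028 (starts at byte 0)
Byte[3]=57: 1-byte ASCII. cp=U+0057
Byte[4]=EE: 3-byte lead, need 2 cont bytes. acc=0xE
Byte[5]=83: continuation. acc=(acc<<6)|0x03=0x383
Byte[6]=A4: continuation. acc=(acc<<6)|0x24=0xE0E4
Completed: cp=U+E0E4 (starts at byte 4)
Byte[7]=E5: 3-byte lead, need 2 cont bytes. acc=0x5
Byte[8]=9C: continuation. acc=(acc<<6)|0x1C=0x15C
Byte[9]=8F: continuation. acc=(acc<<6)|0x0F=0x570F
Completed: cp=U+570F (starts at byte 7)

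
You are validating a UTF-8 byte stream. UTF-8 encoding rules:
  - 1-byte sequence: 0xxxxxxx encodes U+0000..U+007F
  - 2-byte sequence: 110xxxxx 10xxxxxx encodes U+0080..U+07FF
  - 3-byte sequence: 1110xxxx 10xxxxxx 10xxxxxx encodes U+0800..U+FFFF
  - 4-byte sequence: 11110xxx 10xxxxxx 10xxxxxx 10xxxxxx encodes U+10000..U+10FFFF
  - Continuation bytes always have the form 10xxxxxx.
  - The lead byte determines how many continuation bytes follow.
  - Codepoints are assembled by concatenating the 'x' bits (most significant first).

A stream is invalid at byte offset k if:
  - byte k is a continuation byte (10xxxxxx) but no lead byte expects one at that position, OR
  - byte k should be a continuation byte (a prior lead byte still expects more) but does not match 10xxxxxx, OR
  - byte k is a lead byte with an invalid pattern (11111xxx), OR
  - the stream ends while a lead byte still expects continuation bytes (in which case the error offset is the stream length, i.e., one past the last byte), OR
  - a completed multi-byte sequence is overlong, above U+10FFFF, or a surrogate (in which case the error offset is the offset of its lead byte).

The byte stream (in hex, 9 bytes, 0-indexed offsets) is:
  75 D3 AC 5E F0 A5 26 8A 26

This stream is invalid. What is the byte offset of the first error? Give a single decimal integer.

Answer: 6

Derivation:
Byte[0]=75: 1-byte ASCII. cp=U+0075
Byte[1]=D3: 2-byte lead, need 1 cont bytes. acc=0x13
Byte[2]=AC: continuation. acc=(acc<<6)|0x2C=0x4EC
Completed: cp=U+04EC (starts at byte 1)
Byte[3]=5E: 1-byte ASCII. cp=U+005E
Byte[4]=F0: 4-byte lead, need 3 cont bytes. acc=0x0
Byte[5]=A5: continuation. acc=(acc<<6)|0x25=0x25
Byte[6]=26: expected 10xxxxxx continuation. INVALID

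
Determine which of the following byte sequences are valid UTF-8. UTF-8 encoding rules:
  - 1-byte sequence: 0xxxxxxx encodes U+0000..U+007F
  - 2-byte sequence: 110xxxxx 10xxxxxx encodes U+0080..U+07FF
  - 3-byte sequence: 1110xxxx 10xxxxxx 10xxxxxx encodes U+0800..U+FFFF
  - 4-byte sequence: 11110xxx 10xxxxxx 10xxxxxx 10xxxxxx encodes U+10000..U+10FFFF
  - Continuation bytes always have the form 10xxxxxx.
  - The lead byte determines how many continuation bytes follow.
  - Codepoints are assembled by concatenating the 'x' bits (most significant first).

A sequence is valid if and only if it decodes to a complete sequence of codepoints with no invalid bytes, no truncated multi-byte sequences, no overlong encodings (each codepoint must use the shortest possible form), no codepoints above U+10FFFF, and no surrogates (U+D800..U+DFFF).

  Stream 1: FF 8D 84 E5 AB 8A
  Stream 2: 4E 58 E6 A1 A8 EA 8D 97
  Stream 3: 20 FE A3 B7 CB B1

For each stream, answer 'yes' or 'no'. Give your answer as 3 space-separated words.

Answer: no yes no

Derivation:
Stream 1: error at byte offset 0. INVALID
Stream 2: decodes cleanly. VALID
Stream 3: error at byte offset 1. INVALID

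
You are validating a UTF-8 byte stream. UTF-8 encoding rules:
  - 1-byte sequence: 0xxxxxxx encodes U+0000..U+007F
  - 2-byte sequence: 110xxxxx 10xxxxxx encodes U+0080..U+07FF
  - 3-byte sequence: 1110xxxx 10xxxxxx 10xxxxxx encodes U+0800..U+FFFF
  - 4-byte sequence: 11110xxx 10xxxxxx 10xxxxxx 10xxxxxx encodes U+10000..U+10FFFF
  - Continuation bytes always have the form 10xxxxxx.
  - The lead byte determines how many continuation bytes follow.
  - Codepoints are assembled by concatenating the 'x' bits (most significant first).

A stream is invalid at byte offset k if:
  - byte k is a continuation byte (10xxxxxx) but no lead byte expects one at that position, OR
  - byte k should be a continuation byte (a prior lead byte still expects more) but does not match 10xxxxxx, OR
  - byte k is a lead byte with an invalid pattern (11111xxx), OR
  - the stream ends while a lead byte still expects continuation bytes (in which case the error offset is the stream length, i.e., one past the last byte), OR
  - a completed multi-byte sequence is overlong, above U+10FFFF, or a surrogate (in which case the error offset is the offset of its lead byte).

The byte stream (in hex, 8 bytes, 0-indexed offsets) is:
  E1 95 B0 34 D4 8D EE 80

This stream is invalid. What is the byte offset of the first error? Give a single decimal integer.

Answer: 8

Derivation:
Byte[0]=E1: 3-byte lead, need 2 cont bytes. acc=0x1
Byte[1]=95: continuation. acc=(acc<<6)|0x15=0x55
Byte[2]=B0: continuation. acc=(acc<<6)|0x30=0x1570
Completed: cp=U+1570 (starts at byte 0)
Byte[3]=34: 1-byte ASCII. cp=U+0034
Byte[4]=D4: 2-byte lead, need 1 cont bytes. acc=0x14
Byte[5]=8D: continuation. acc=(acc<<6)|0x0D=0x50D
Completed: cp=U+050D (starts at byte 4)
Byte[6]=EE: 3-byte lead, need 2 cont bytes. acc=0xE
Byte[7]=80: continuation. acc=(acc<<6)|0x00=0x380
Byte[8]: stream ended, expected continuation. INVALID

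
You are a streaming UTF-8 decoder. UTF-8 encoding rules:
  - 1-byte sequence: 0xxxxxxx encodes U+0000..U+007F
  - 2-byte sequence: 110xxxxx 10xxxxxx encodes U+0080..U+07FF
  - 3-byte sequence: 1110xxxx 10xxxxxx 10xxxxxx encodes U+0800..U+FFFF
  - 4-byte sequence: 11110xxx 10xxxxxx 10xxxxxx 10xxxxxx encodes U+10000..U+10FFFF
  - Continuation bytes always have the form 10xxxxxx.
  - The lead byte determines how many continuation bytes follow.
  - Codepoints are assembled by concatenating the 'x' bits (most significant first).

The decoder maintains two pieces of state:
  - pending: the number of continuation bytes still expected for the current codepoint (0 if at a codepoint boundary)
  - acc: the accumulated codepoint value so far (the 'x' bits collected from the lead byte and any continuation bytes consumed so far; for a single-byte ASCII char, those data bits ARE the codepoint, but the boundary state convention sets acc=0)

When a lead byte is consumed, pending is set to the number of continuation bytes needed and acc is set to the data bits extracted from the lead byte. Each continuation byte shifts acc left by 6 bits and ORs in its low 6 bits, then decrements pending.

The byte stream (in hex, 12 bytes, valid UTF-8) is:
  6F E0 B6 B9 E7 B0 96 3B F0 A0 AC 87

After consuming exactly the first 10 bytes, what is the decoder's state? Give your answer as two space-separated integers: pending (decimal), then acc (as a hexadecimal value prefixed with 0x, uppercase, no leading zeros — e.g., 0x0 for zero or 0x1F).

Answer: 2 0x20

Derivation:
Byte[0]=6F: 1-byte. pending=0, acc=0x0
Byte[1]=E0: 3-byte lead. pending=2, acc=0x0
Byte[2]=B6: continuation. acc=(acc<<6)|0x36=0x36, pending=1
Byte[3]=B9: continuation. acc=(acc<<6)|0x39=0xDB9, pending=0
Byte[4]=E7: 3-byte lead. pending=2, acc=0x7
Byte[5]=B0: continuation. acc=(acc<<6)|0x30=0x1F0, pending=1
Byte[6]=96: continuation. acc=(acc<<6)|0x16=0x7C16, pending=0
Byte[7]=3B: 1-byte. pending=0, acc=0x0
Byte[8]=F0: 4-byte lead. pending=3, acc=0x0
Byte[9]=A0: continuation. acc=(acc<<6)|0x20=0x20, pending=2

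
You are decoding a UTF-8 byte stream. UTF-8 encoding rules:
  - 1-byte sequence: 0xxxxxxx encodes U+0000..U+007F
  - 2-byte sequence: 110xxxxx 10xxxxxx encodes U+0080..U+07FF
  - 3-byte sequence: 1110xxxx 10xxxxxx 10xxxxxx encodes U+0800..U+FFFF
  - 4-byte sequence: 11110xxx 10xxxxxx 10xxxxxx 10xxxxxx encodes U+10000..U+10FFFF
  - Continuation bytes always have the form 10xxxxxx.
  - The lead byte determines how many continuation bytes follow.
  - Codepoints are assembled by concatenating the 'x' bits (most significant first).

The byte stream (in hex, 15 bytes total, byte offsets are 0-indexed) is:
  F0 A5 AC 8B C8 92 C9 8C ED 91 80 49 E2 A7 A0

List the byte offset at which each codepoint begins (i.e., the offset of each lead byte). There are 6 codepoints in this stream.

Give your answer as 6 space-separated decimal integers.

Byte[0]=F0: 4-byte lead, need 3 cont bytes. acc=0x0
Byte[1]=A5: continuation. acc=(acc<<6)|0x25=0x25
Byte[2]=AC: continuation. acc=(acc<<6)|0x2C=0x96C
Byte[3]=8B: continuation. acc=(acc<<6)|0x0B=0x25B0B
Completed: cp=U+25B0B (starts at byte 0)
Byte[4]=C8: 2-byte lead, need 1 cont bytes. acc=0x8
Byte[5]=92: continuation. acc=(acc<<6)|0x12=0x212
Completed: cp=U+0212 (starts at byte 4)
Byte[6]=C9: 2-byte lead, need 1 cont bytes. acc=0x9
Byte[7]=8C: continuation. acc=(acc<<6)|0x0C=0x24C
Completed: cp=U+024C (starts at byte 6)
Byte[8]=ED: 3-byte lead, need 2 cont bytes. acc=0xD
Byte[9]=91: continuation. acc=(acc<<6)|0x11=0x351
Byte[10]=80: continuation. acc=(acc<<6)|0x00=0xD440
Completed: cp=U+D440 (starts at byte 8)
Byte[11]=49: 1-byte ASCII. cp=U+0049
Byte[12]=E2: 3-byte lead, need 2 cont bytes. acc=0x2
Byte[13]=A7: continuation. acc=(acc<<6)|0x27=0xA7
Byte[14]=A0: continuation. acc=(acc<<6)|0x20=0x29E0
Completed: cp=U+29E0 (starts at byte 12)

Answer: 0 4 6 8 11 12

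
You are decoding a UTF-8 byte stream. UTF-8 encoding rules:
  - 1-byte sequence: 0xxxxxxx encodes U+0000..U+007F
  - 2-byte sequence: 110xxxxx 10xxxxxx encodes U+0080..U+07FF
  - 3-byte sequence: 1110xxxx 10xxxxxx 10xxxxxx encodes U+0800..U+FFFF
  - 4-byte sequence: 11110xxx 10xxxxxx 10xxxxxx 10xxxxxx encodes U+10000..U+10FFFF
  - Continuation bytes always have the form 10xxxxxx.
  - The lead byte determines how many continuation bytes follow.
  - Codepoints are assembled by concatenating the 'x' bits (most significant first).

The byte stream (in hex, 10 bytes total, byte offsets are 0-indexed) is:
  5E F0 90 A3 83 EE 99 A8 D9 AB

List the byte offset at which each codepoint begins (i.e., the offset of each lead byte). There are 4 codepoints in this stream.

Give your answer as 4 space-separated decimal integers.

Answer: 0 1 5 8

Derivation:
Byte[0]=5E: 1-byte ASCII. cp=U+005E
Byte[1]=F0: 4-byte lead, need 3 cont bytes. acc=0x0
Byte[2]=90: continuation. acc=(acc<<6)|0x10=0x10
Byte[3]=A3: continuation. acc=(acc<<6)|0x23=0x423
Byte[4]=83: continuation. acc=(acc<<6)|0x03=0x108C3
Completed: cp=U+108C3 (starts at byte 1)
Byte[5]=EE: 3-byte lead, need 2 cont bytes. acc=0xE
Byte[6]=99: continuation. acc=(acc<<6)|0x19=0x399
Byte[7]=A8: continuation. acc=(acc<<6)|0x28=0xE668
Completed: cp=U+E668 (starts at byte 5)
Byte[8]=D9: 2-byte lead, need 1 cont bytes. acc=0x19
Byte[9]=AB: continuation. acc=(acc<<6)|0x2B=0x66B
Completed: cp=U+066B (starts at byte 8)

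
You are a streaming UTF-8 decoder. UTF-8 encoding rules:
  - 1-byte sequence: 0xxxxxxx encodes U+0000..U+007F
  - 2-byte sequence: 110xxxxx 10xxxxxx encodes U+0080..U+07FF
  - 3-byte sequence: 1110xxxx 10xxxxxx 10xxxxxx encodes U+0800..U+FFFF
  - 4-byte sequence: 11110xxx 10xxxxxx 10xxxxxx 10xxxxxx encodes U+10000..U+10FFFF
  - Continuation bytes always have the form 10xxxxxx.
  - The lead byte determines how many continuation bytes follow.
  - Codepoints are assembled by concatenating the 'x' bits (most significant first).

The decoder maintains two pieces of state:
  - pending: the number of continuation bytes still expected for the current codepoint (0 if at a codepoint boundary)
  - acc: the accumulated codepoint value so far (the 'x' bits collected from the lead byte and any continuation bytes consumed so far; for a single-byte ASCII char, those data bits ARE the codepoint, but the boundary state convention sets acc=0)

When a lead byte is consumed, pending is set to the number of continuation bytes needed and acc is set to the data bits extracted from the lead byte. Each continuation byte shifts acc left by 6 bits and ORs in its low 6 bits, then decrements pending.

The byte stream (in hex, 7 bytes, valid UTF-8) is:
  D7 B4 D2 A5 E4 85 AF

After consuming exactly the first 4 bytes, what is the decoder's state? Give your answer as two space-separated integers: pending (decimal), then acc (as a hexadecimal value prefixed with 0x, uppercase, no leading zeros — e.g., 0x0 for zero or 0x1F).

Byte[0]=D7: 2-byte lead. pending=1, acc=0x17
Byte[1]=B4: continuation. acc=(acc<<6)|0x34=0x5F4, pending=0
Byte[2]=D2: 2-byte lead. pending=1, acc=0x12
Byte[3]=A5: continuation. acc=(acc<<6)|0x25=0x4A5, pending=0

Answer: 0 0x4A5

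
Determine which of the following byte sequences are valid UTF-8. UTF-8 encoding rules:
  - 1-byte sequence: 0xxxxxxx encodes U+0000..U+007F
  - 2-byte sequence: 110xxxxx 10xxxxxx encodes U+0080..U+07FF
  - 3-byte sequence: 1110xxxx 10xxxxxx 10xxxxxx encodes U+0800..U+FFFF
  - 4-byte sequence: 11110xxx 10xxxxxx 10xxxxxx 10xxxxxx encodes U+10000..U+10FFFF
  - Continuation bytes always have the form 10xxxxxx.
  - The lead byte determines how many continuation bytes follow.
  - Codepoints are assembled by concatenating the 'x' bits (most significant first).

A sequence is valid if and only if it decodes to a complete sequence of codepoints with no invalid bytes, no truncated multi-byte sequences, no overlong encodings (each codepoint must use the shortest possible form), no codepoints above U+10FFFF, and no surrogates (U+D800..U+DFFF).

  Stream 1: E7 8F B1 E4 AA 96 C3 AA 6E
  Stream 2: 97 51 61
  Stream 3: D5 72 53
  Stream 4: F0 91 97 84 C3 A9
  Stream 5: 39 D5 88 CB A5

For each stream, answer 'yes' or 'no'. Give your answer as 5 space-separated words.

Stream 1: decodes cleanly. VALID
Stream 2: error at byte offset 0. INVALID
Stream 3: error at byte offset 1. INVALID
Stream 4: decodes cleanly. VALID
Stream 5: decodes cleanly. VALID

Answer: yes no no yes yes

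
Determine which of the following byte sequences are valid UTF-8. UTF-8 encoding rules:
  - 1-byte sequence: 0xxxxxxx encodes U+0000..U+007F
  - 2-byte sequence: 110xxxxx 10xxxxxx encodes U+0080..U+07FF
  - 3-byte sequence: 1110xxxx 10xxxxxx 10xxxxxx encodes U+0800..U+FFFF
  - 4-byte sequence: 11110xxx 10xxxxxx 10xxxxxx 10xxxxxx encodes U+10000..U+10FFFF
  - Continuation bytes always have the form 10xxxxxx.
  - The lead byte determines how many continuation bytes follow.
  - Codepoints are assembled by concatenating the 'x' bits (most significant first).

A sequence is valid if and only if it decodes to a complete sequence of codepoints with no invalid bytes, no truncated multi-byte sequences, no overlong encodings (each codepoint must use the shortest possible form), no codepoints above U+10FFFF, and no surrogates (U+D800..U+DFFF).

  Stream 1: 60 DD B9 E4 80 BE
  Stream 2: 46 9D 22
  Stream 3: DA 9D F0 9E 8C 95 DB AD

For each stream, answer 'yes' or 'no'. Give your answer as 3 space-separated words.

Answer: yes no yes

Derivation:
Stream 1: decodes cleanly. VALID
Stream 2: error at byte offset 1. INVALID
Stream 3: decodes cleanly. VALID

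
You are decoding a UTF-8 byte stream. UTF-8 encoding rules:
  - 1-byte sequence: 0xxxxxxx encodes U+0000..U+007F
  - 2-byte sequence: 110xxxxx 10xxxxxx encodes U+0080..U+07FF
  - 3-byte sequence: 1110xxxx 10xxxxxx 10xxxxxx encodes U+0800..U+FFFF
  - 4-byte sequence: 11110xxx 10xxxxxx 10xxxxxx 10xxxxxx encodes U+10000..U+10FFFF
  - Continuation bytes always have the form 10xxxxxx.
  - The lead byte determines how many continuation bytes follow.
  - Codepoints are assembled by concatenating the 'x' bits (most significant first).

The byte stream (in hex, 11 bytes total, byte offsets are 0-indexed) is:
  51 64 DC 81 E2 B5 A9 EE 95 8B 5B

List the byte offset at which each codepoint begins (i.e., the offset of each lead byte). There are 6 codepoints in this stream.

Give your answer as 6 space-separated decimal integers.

Byte[0]=51: 1-byte ASCII. cp=U+0051
Byte[1]=64: 1-byte ASCII. cp=U+0064
Byte[2]=DC: 2-byte lead, need 1 cont bytes. acc=0x1C
Byte[3]=81: continuation. acc=(acc<<6)|0x01=0x701
Completed: cp=U+0701 (starts at byte 2)
Byte[4]=E2: 3-byte lead, need 2 cont bytes. acc=0x2
Byte[5]=B5: continuation. acc=(acc<<6)|0x35=0xB5
Byte[6]=A9: continuation. acc=(acc<<6)|0x29=0x2D69
Completed: cp=U+2D69 (starts at byte 4)
Byte[7]=EE: 3-byte lead, need 2 cont bytes. acc=0xE
Byte[8]=95: continuation. acc=(acc<<6)|0x15=0x395
Byte[9]=8B: continuation. acc=(acc<<6)|0x0B=0xE54B
Completed: cp=U+E54B (starts at byte 7)
Byte[10]=5B: 1-byte ASCII. cp=U+005B

Answer: 0 1 2 4 7 10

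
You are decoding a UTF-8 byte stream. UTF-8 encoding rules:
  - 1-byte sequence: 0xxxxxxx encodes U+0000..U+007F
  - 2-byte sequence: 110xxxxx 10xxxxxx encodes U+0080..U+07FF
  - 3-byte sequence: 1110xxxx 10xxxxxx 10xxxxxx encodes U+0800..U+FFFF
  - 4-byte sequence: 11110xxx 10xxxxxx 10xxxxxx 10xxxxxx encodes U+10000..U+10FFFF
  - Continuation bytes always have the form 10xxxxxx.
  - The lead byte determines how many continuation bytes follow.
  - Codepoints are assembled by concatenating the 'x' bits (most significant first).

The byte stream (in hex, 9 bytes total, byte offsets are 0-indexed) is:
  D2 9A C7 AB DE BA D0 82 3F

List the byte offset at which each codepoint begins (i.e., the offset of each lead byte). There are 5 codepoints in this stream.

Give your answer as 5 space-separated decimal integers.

Byte[0]=D2: 2-byte lead, need 1 cont bytes. acc=0x12
Byte[1]=9A: continuation. acc=(acc<<6)|0x1A=0x49A
Completed: cp=U+049A (starts at byte 0)
Byte[2]=C7: 2-byte lead, need 1 cont bytes. acc=0x7
Byte[3]=AB: continuation. acc=(acc<<6)|0x2B=0x1EB
Completed: cp=U+01EB (starts at byte 2)
Byte[4]=DE: 2-byte lead, need 1 cont bytes. acc=0x1E
Byte[5]=BA: continuation. acc=(acc<<6)|0x3A=0x7BA
Completed: cp=U+07BA (starts at byte 4)
Byte[6]=D0: 2-byte lead, need 1 cont bytes. acc=0x10
Byte[7]=82: continuation. acc=(acc<<6)|0x02=0x402
Completed: cp=U+0402 (starts at byte 6)
Byte[8]=3F: 1-byte ASCII. cp=U+003F

Answer: 0 2 4 6 8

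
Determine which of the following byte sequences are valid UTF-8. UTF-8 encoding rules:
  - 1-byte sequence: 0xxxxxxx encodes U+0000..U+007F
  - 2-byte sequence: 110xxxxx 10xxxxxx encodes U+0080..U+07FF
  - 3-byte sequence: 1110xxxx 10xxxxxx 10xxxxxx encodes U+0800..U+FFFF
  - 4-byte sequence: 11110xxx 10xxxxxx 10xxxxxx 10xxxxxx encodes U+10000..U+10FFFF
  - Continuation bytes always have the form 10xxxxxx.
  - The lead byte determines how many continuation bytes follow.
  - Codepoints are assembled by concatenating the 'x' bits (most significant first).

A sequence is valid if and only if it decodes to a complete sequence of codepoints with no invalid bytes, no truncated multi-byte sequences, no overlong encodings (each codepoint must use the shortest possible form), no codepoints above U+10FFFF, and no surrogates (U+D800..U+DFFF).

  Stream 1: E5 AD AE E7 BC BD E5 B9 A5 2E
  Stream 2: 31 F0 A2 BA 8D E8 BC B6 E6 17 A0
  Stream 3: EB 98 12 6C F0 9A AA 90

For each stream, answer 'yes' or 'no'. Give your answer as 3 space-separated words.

Answer: yes no no

Derivation:
Stream 1: decodes cleanly. VALID
Stream 2: error at byte offset 9. INVALID
Stream 3: error at byte offset 2. INVALID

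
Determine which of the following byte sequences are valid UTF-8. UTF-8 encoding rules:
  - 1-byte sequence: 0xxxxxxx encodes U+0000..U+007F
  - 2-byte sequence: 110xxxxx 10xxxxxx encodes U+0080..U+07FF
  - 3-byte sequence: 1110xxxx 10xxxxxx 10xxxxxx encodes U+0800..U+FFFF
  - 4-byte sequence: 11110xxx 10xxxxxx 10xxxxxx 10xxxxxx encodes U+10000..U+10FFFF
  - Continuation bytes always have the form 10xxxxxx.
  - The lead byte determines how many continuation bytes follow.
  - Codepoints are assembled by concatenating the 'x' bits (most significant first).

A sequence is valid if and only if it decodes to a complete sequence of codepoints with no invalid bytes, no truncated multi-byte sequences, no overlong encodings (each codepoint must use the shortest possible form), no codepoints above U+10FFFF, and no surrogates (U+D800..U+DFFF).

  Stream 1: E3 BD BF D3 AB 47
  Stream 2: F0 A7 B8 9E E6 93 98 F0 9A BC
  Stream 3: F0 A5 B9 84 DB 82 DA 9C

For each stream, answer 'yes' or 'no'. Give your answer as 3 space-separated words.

Stream 1: decodes cleanly. VALID
Stream 2: error at byte offset 10. INVALID
Stream 3: decodes cleanly. VALID

Answer: yes no yes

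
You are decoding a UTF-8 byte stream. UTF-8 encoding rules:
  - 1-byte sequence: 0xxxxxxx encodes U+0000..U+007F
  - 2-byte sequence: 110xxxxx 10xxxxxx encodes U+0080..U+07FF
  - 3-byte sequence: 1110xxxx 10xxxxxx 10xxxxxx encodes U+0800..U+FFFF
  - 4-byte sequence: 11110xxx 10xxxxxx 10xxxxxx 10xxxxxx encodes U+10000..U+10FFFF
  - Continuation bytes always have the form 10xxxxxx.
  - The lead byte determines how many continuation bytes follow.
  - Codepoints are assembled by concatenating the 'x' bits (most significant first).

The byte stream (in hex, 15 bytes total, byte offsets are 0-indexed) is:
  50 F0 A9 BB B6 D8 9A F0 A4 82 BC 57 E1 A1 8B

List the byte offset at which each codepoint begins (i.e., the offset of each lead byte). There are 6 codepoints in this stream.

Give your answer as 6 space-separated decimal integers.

Answer: 0 1 5 7 11 12

Derivation:
Byte[0]=50: 1-byte ASCII. cp=U+0050
Byte[1]=F0: 4-byte lead, need 3 cont bytes. acc=0x0
Byte[2]=A9: continuation. acc=(acc<<6)|0x29=0x29
Byte[3]=BB: continuation. acc=(acc<<6)|0x3B=0xA7B
Byte[4]=B6: continuation. acc=(acc<<6)|0x36=0x29EF6
Completed: cp=U+29EF6 (starts at byte 1)
Byte[5]=D8: 2-byte lead, need 1 cont bytes. acc=0x18
Byte[6]=9A: continuation. acc=(acc<<6)|0x1A=0x61A
Completed: cp=U+061A (starts at byte 5)
Byte[7]=F0: 4-byte lead, need 3 cont bytes. acc=0x0
Byte[8]=A4: continuation. acc=(acc<<6)|0x24=0x24
Byte[9]=82: continuation. acc=(acc<<6)|0x02=0x902
Byte[10]=BC: continuation. acc=(acc<<6)|0x3C=0x240BC
Completed: cp=U+240BC (starts at byte 7)
Byte[11]=57: 1-byte ASCII. cp=U+0057
Byte[12]=E1: 3-byte lead, need 2 cont bytes. acc=0x1
Byte[13]=A1: continuation. acc=(acc<<6)|0x21=0x61
Byte[14]=8B: continuation. acc=(acc<<6)|0x0B=0x184B
Completed: cp=U+184B (starts at byte 12)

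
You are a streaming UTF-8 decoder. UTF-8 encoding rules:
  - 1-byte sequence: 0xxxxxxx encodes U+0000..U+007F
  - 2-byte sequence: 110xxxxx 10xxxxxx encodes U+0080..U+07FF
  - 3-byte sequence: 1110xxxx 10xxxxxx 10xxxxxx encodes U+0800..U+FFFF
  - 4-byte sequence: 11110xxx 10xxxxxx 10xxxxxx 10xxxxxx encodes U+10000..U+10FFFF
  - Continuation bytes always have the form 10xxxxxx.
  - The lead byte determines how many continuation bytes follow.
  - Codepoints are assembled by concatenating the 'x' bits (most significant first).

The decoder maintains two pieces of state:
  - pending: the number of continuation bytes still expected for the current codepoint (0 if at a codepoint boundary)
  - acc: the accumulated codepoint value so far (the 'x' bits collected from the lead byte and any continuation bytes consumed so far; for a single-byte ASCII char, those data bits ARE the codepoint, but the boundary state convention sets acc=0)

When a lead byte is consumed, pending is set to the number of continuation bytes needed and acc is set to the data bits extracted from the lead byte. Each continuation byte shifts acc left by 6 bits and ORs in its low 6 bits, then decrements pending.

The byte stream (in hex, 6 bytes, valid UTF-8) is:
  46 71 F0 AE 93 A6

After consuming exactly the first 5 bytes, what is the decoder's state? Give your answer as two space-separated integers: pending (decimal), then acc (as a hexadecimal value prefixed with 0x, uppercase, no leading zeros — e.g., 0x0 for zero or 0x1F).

Byte[0]=46: 1-byte. pending=0, acc=0x0
Byte[1]=71: 1-byte. pending=0, acc=0x0
Byte[2]=F0: 4-byte lead. pending=3, acc=0x0
Byte[3]=AE: continuation. acc=(acc<<6)|0x2E=0x2E, pending=2
Byte[4]=93: continuation. acc=(acc<<6)|0x13=0xB93, pending=1

Answer: 1 0xB93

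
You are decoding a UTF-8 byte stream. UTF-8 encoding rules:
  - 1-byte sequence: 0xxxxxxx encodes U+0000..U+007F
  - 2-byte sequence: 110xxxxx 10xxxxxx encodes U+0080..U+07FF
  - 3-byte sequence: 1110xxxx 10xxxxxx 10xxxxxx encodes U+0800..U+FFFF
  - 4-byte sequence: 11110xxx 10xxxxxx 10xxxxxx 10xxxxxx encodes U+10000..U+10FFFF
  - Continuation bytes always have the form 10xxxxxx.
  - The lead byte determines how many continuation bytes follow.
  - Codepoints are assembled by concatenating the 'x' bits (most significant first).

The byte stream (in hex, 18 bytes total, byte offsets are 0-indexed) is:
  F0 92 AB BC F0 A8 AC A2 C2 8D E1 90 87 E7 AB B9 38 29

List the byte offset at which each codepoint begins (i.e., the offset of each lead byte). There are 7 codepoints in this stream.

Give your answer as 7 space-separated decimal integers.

Answer: 0 4 8 10 13 16 17

Derivation:
Byte[0]=F0: 4-byte lead, need 3 cont bytes. acc=0x0
Byte[1]=92: continuation. acc=(acc<<6)|0x12=0x12
Byte[2]=AB: continuation. acc=(acc<<6)|0x2B=0x4AB
Byte[3]=BC: continuation. acc=(acc<<6)|0x3C=0x12AFC
Completed: cp=U+12AFC (starts at byte 0)
Byte[4]=F0: 4-byte lead, need 3 cont bytes. acc=0x0
Byte[5]=A8: continuation. acc=(acc<<6)|0x28=0x28
Byte[6]=AC: continuation. acc=(acc<<6)|0x2C=0xA2C
Byte[7]=A2: continuation. acc=(acc<<6)|0x22=0x28B22
Completed: cp=U+28B22 (starts at byte 4)
Byte[8]=C2: 2-byte lead, need 1 cont bytes. acc=0x2
Byte[9]=8D: continuation. acc=(acc<<6)|0x0D=0x8D
Completed: cp=U+008D (starts at byte 8)
Byte[10]=E1: 3-byte lead, need 2 cont bytes. acc=0x1
Byte[11]=90: continuation. acc=(acc<<6)|0x10=0x50
Byte[12]=87: continuation. acc=(acc<<6)|0x07=0x1407
Completed: cp=U+1407 (starts at byte 10)
Byte[13]=E7: 3-byte lead, need 2 cont bytes. acc=0x7
Byte[14]=AB: continuation. acc=(acc<<6)|0x2B=0x1EB
Byte[15]=B9: continuation. acc=(acc<<6)|0x39=0x7AF9
Completed: cp=U+7AF9 (starts at byte 13)
Byte[16]=38: 1-byte ASCII. cp=U+0038
Byte[17]=29: 1-byte ASCII. cp=U+0029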